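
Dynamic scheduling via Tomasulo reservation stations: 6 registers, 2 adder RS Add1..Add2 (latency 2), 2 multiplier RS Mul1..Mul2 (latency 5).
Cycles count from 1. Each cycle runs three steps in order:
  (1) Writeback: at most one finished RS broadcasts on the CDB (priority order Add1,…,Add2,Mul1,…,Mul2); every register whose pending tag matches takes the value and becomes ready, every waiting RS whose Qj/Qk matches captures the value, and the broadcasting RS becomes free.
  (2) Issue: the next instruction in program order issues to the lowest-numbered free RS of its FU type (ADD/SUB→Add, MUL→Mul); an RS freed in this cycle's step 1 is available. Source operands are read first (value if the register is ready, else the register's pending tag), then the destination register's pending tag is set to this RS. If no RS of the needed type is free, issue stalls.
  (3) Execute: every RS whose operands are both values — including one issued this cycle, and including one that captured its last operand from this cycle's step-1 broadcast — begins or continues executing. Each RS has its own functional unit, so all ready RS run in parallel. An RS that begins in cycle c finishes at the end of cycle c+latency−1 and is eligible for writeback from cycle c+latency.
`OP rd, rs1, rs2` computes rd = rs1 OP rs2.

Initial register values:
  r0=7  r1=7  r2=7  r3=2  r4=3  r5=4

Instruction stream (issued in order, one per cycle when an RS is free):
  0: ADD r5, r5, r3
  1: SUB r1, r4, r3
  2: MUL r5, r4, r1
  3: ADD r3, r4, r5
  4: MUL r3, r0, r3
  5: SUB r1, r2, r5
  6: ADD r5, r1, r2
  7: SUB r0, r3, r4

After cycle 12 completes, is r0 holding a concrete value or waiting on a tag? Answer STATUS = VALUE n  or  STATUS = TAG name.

  c1: issue ADD r5<-Add1  regs: r0:7,r1:7,r2:7,r3:2,r4:3,r5:Add1
  c2: issue SUB r1<-Add2  regs: r0:7,r1:Add2,r2:7,r3:2,r4:3,r5:Add1
  c3: CDB Add1=6; issue MUL r5<-Mul1  regs: r0:7,r1:Add2,r2:7,r3:2,r4:3,r5:Mul1
  c4: CDB Add2=1; issue ADD r3<-Add1  regs: r0:7,r1:1,r2:7,r3:Add1,r4:3,r5:Mul1
  c5: issue MUL r3<-Mul2  regs: r0:7,r1:1,r2:7,r3:Mul2,r4:3,r5:Mul1
  c6: issue SUB r1<-Add2  regs: r0:7,r1:Add2,r2:7,r3:Mul2,r4:3,r5:Mul1
  c7: stall  regs: r0:7,r1:Add2,r2:7,r3:Mul2,r4:3,r5:Mul1
  c8: stall  regs: r0:7,r1:Add2,r2:7,r3:Mul2,r4:3,r5:Mul1
  c9: CDB Mul1=3; stall  regs: r0:7,r1:Add2,r2:7,r3:Mul2,r4:3,r5:3
  c10: stall  regs: r0:7,r1:Add2,r2:7,r3:Mul2,r4:3,r5:3
  c11: CDB Add1=6; issue ADD r5<-Add1  regs: r0:7,r1:Add2,r2:7,r3:Mul2,r4:3,r5:Add1
  c12: CDB Add2=4; issue SUB r0<-Add2  regs: r0:Add2,r1:4,r2:7,r3:Mul2,r4:3,r5:Add1

STATUS = TAG Add2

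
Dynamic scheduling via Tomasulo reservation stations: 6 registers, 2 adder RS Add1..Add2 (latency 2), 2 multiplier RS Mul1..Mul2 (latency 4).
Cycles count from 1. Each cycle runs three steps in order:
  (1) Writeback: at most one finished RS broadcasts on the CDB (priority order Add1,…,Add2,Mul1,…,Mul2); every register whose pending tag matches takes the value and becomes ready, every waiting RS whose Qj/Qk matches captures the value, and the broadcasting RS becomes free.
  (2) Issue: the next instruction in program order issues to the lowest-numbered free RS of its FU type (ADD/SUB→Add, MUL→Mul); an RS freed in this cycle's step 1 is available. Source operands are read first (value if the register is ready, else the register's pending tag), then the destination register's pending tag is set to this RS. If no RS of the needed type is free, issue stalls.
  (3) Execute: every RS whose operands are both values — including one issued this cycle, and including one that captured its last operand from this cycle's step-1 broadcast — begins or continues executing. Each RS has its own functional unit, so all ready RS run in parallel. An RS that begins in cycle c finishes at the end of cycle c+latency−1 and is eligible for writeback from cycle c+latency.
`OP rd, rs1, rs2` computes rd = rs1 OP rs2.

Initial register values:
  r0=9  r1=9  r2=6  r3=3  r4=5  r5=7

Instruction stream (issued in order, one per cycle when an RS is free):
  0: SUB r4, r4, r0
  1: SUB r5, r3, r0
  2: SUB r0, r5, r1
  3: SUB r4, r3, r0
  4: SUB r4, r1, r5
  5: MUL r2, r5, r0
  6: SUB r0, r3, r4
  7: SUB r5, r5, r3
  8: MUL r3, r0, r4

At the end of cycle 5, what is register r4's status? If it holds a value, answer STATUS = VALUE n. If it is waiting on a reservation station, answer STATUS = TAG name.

cycle 1: issue SUB r4<-Add1 // r0:9,r1:9,r2:6,r3:3,r4:Add1,r5:7
cycle 2: issue SUB r5<-Add2 // r0:9,r1:9,r2:6,r3:3,r4:Add1,r5:Add2
cycle 3: CDB Add1=-4; issue SUB r0<-Add1 // r0:Add1,r1:9,r2:6,r3:3,r4:-4,r5:Add2
cycle 4: CDB Add2=-6; issue SUB r4<-Add2 // r0:Add1,r1:9,r2:6,r3:3,r4:Add2,r5:-6
cycle 5: stall // r0:Add1,r1:9,r2:6,r3:3,r4:Add2,r5:-6

STATUS = TAG Add2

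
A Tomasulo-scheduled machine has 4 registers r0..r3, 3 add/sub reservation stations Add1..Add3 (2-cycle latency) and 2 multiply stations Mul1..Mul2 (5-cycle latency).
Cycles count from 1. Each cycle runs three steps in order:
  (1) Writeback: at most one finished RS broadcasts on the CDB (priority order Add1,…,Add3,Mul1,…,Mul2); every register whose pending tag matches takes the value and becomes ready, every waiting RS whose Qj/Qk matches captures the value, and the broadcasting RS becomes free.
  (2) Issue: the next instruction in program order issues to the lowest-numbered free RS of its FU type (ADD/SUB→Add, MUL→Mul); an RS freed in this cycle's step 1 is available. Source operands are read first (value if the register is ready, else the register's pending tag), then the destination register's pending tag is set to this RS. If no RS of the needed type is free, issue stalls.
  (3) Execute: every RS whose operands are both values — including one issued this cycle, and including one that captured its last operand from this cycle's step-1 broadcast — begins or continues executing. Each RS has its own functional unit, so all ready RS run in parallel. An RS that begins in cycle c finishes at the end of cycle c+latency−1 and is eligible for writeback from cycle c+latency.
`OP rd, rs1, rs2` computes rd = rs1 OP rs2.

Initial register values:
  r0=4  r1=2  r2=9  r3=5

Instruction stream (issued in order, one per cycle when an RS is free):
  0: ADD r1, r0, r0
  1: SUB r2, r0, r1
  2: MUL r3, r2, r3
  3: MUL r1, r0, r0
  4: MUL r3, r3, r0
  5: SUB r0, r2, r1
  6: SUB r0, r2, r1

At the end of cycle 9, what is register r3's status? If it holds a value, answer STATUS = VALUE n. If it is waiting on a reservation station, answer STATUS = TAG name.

STATUS = TAG Mul2

c1: issue ADD r1<-Add1 | r0:4,r1:Add1,r2:9,r3:5
c2: issue SUB r2<-Add2 | r0:4,r1:Add1,r2:Add2,r3:5
c3: CDB Add1=8; issue MUL r3<-Mul1 | r0:4,r1:8,r2:Add2,r3:Mul1
c4: issue MUL r1<-Mul2 | r0:4,r1:Mul2,r2:Add2,r3:Mul1
c5: CDB Add2=-4; stall | r0:4,r1:Mul2,r2:-4,r3:Mul1
c6: stall | r0:4,r1:Mul2,r2:-4,r3:Mul1
c7: stall | r0:4,r1:Mul2,r2:-4,r3:Mul1
c8: stall | r0:4,r1:Mul2,r2:-4,r3:Mul1
c9: CDB Mul2=16; issue MUL r3<-Mul2 | r0:4,r1:16,r2:-4,r3:Mul2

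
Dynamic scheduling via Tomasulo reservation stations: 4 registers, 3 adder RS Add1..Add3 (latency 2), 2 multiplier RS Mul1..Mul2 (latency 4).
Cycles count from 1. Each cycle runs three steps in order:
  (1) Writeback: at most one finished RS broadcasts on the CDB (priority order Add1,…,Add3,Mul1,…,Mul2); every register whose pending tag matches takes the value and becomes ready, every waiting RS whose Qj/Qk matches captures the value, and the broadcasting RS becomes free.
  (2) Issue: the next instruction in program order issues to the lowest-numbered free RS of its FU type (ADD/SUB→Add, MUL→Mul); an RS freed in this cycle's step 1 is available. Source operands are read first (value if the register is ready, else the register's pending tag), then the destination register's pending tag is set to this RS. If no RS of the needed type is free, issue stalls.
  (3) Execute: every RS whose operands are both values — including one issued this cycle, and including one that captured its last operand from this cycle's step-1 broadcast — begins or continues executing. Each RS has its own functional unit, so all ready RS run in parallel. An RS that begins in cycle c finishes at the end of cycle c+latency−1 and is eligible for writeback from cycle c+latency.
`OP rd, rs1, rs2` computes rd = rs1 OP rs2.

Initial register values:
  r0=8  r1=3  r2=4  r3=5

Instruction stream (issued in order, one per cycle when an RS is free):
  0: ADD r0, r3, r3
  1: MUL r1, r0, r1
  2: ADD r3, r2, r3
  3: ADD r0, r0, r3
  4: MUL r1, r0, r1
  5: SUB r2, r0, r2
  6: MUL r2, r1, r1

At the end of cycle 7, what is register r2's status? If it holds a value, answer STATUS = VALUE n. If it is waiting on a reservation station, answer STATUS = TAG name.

c1: issue ADD r0<-Add1 | r0:Add1,r1:3,r2:4,r3:5
c2: issue MUL r1<-Mul1 | r0:Add1,r1:Mul1,r2:4,r3:5
c3: CDB Add1=10; issue ADD r3<-Add1 | r0:10,r1:Mul1,r2:4,r3:Add1
c4: issue ADD r0<-Add2 | r0:Add2,r1:Mul1,r2:4,r3:Add1
c5: CDB Add1=9; issue MUL r1<-Mul2 | r0:Add2,r1:Mul2,r2:4,r3:9
c6: issue SUB r2<-Add1 | r0:Add2,r1:Mul2,r2:Add1,r3:9
c7: CDB Add2=19; stall | r0:19,r1:Mul2,r2:Add1,r3:9

STATUS = TAG Add1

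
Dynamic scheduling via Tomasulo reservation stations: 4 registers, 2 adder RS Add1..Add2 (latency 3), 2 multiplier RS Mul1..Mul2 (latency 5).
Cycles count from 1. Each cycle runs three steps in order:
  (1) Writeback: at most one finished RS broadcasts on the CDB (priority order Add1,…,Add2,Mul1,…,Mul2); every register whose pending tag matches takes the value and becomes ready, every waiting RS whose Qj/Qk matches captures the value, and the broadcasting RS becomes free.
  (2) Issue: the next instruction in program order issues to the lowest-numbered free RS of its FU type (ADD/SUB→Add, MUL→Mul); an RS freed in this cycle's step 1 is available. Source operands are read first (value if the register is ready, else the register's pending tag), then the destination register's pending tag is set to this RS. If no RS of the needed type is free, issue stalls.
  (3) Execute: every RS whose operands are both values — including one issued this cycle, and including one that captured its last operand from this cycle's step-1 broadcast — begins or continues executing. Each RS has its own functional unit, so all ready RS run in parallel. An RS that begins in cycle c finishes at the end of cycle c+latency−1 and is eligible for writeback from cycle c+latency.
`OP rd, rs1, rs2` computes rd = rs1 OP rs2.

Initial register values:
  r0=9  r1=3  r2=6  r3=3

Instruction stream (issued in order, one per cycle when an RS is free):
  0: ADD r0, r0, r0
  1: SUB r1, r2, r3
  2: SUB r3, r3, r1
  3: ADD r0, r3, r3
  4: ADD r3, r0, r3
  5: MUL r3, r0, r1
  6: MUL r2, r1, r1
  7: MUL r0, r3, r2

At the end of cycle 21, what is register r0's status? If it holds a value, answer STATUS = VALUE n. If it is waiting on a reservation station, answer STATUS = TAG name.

cycle 1: issue ADD r0<-Add1 // r0:Add1,r1:3,r2:6,r3:3
cycle 2: issue SUB r1<-Add2 // r0:Add1,r1:Add2,r2:6,r3:3
cycle 3: stall // r0:Add1,r1:Add2,r2:6,r3:3
cycle 4: CDB Add1=18; issue SUB r3<-Add1 // r0:18,r1:Add2,r2:6,r3:Add1
cycle 5: CDB Add2=3; issue ADD r0<-Add2 // r0:Add2,r1:3,r2:6,r3:Add1
cycle 6: stall // r0:Add2,r1:3,r2:6,r3:Add1
cycle 7: stall // r0:Add2,r1:3,r2:6,r3:Add1
cycle 8: CDB Add1=0; issue ADD r3<-Add1 // r0:Add2,r1:3,r2:6,r3:Add1
cycle 9: issue MUL r3<-Mul1 // r0:Add2,r1:3,r2:6,r3:Mul1
cycle 10: issue MUL r2<-Mul2 // r0:Add2,r1:3,r2:Mul2,r3:Mul1
cycle 11: CDB Add2=0; stall // r0:0,r1:3,r2:Mul2,r3:Mul1
cycle 12: stall // r0:0,r1:3,r2:Mul2,r3:Mul1
cycle 13: stall // r0:0,r1:3,r2:Mul2,r3:Mul1
cycle 14: CDB Add1=0; stall // r0:0,r1:3,r2:Mul2,r3:Mul1
cycle 15: CDB Mul2=9; issue MUL r0<-Mul2 // r0:Mul2,r1:3,r2:9,r3:Mul1
cycle 16: CDB Mul1=0 // r0:Mul2,r1:3,r2:9,r3:0
cycle 17: - // r0:Mul2,r1:3,r2:9,r3:0
cycle 18: - // r0:Mul2,r1:3,r2:9,r3:0
cycle 19: - // r0:Mul2,r1:3,r2:9,r3:0
cycle 20: - // r0:Mul2,r1:3,r2:9,r3:0
cycle 21: CDB Mul2=0 // r0:0,r1:3,r2:9,r3:0

STATUS = VALUE 0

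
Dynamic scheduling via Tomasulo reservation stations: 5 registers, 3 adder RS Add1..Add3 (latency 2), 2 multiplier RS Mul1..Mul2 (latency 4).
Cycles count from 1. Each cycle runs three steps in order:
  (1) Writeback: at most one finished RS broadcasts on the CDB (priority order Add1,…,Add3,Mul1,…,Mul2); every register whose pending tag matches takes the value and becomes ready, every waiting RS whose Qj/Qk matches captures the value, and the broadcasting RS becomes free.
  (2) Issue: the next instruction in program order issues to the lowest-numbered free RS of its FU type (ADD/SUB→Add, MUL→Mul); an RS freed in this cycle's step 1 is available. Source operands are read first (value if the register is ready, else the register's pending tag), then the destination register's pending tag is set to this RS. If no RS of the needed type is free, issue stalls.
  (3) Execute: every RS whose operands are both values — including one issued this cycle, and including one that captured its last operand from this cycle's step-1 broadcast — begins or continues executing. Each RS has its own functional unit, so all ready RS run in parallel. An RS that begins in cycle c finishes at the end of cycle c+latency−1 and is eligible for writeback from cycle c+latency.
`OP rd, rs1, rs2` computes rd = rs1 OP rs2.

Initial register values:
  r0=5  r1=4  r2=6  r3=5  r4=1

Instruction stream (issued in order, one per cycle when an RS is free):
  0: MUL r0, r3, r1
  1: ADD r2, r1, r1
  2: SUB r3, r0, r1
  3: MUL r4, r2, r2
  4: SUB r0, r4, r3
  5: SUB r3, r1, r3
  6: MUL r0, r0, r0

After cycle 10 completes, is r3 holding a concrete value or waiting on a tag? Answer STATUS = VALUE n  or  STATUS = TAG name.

  c1: issue MUL r0<-Mul1  regs: r0:Mul1,r1:4,r2:6,r3:5,r4:1
  c2: issue ADD r2<-Add1  regs: r0:Mul1,r1:4,r2:Add1,r3:5,r4:1
  c3: issue SUB r3<-Add2  regs: r0:Mul1,r1:4,r2:Add1,r3:Add2,r4:1
  c4: CDB Add1=8; issue MUL r4<-Mul2  regs: r0:Mul1,r1:4,r2:8,r3:Add2,r4:Mul2
  c5: CDB Mul1=20; issue SUB r0<-Add1  regs: r0:Add1,r1:4,r2:8,r3:Add2,r4:Mul2
  c6: issue SUB r3<-Add3  regs: r0:Add1,r1:4,r2:8,r3:Add3,r4:Mul2
  c7: CDB Add2=16; issue MUL r0<-Mul1  regs: r0:Mul1,r1:4,r2:8,r3:Add3,r4:Mul2
  c8: CDB Mul2=64  regs: r0:Mul1,r1:4,r2:8,r3:Add3,r4:64
  c9: CDB Add3=-12  regs: r0:Mul1,r1:4,r2:8,r3:-12,r4:64
  c10: CDB Add1=48  regs: r0:Mul1,r1:4,r2:8,r3:-12,r4:64

STATUS = VALUE -12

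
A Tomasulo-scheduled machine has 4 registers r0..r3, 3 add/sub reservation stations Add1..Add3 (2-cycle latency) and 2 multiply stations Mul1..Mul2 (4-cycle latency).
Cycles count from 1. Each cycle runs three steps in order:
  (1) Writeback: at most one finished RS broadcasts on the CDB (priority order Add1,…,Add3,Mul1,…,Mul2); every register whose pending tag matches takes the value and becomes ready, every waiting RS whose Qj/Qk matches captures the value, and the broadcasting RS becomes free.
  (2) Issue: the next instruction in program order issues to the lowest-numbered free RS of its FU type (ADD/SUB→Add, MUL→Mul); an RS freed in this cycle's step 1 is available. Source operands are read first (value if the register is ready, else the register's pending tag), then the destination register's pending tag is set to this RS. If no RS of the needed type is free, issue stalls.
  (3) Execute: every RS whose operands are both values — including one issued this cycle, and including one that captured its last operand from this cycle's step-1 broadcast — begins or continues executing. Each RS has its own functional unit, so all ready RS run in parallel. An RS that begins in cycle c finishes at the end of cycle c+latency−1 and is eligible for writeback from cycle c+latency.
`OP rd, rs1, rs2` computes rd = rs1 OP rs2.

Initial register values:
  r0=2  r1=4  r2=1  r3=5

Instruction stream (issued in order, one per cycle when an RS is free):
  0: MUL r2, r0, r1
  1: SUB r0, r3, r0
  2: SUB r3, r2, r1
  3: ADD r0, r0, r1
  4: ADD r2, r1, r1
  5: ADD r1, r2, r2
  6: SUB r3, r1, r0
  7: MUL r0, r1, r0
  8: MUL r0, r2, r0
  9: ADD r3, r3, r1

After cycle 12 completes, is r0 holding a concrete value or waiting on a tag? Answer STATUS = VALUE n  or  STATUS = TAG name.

cycle 1: issue MUL r2<-Mul1 // r0:2,r1:4,r2:Mul1,r3:5
cycle 2: issue SUB r0<-Add1 // r0:Add1,r1:4,r2:Mul1,r3:5
cycle 3: issue SUB r3<-Add2 // r0:Add1,r1:4,r2:Mul1,r3:Add2
cycle 4: CDB Add1=3; issue ADD r0<-Add1 // r0:Add1,r1:4,r2:Mul1,r3:Add2
cycle 5: CDB Mul1=8; issue ADD r2<-Add3 // r0:Add1,r1:4,r2:Add3,r3:Add2
cycle 6: CDB Add1=7; issue ADD r1<-Add1 // r0:7,r1:Add1,r2:Add3,r3:Add2
cycle 7: CDB Add2=4; issue SUB r3<-Add2 // r0:7,r1:Add1,r2:Add3,r3:Add2
cycle 8: CDB Add3=8; issue MUL r0<-Mul1 // r0:Mul1,r1:Add1,r2:8,r3:Add2
cycle 9: issue MUL r0<-Mul2 // r0:Mul2,r1:Add1,r2:8,r3:Add2
cycle 10: CDB Add1=16; issue ADD r3<-Add1 // r0:Mul2,r1:16,r2:8,r3:Add1
cycle 11: - // r0:Mul2,r1:16,r2:8,r3:Add1
cycle 12: CDB Add2=9 // r0:Mul2,r1:16,r2:8,r3:Add1

STATUS = TAG Mul2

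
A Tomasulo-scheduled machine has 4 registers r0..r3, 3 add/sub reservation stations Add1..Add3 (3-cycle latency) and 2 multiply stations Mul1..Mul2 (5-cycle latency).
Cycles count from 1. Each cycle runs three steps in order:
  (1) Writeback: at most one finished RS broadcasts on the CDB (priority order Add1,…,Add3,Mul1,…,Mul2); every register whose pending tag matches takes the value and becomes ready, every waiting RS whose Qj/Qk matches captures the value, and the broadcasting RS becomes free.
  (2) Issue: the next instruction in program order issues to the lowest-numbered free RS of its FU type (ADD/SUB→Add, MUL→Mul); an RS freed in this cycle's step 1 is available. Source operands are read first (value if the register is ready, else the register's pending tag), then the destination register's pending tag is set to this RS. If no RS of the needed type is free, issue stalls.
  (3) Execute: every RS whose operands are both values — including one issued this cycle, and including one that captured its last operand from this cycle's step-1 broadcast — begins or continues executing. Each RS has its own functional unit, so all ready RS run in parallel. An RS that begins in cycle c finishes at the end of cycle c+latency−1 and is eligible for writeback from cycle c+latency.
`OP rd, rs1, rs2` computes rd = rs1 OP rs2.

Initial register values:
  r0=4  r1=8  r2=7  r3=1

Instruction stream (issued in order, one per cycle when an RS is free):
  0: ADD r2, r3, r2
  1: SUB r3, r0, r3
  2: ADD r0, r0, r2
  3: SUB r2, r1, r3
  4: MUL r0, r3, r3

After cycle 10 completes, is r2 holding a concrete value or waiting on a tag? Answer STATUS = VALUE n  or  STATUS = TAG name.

STATUS = VALUE 5

c1: issue ADD r2<-Add1 | r0:4,r1:8,r2:Add1,r3:1
c2: issue SUB r3<-Add2 | r0:4,r1:8,r2:Add1,r3:Add2
c3: issue ADD r0<-Add3 | r0:Add3,r1:8,r2:Add1,r3:Add2
c4: CDB Add1=8; issue SUB r2<-Add1 | r0:Add3,r1:8,r2:Add1,r3:Add2
c5: CDB Add2=3; issue MUL r0<-Mul1 | r0:Mul1,r1:8,r2:Add1,r3:3
c6: - | r0:Mul1,r1:8,r2:Add1,r3:3
c7: CDB Add3=12 | r0:Mul1,r1:8,r2:Add1,r3:3
c8: CDB Add1=5 | r0:Mul1,r1:8,r2:5,r3:3
c9: - | r0:Mul1,r1:8,r2:5,r3:3
c10: CDB Mul1=9 | r0:9,r1:8,r2:5,r3:3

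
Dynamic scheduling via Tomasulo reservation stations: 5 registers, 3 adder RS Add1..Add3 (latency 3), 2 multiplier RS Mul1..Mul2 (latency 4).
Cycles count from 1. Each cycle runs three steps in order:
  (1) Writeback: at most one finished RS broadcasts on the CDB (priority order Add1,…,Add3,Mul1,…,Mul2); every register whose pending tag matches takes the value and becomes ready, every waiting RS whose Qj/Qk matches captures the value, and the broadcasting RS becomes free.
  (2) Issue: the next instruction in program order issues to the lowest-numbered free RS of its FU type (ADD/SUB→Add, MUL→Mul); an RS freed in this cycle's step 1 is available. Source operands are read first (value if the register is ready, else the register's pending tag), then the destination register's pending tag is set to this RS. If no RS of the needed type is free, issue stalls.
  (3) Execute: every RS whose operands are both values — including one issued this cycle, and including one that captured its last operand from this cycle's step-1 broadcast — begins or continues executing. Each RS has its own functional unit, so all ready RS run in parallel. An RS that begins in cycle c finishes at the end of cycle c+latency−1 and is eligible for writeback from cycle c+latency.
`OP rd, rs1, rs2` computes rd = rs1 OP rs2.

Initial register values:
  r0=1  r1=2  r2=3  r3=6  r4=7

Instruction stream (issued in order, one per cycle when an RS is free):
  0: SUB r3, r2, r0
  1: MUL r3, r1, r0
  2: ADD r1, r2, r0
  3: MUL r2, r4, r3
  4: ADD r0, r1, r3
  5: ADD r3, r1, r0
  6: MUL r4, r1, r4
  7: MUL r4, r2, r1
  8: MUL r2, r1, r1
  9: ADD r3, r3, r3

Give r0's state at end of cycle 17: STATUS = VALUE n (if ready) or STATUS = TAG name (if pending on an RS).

  c1: issue SUB r3<-Add1  regs: r0:1,r1:2,r2:3,r3:Add1,r4:7
  c2: issue MUL r3<-Mul1  regs: r0:1,r1:2,r2:3,r3:Mul1,r4:7
  c3: issue ADD r1<-Add2  regs: r0:1,r1:Add2,r2:3,r3:Mul1,r4:7
  c4: CDB Add1=2; issue MUL r2<-Mul2  regs: r0:1,r1:Add2,r2:Mul2,r3:Mul1,r4:7
  c5: issue ADD r0<-Add1  regs: r0:Add1,r1:Add2,r2:Mul2,r3:Mul1,r4:7
  c6: CDB Add2=4; issue ADD r3<-Add2  regs: r0:Add1,r1:4,r2:Mul2,r3:Add2,r4:7
  c7: CDB Mul1=2; issue MUL r4<-Mul1  regs: r0:Add1,r1:4,r2:Mul2,r3:Add2,r4:Mul1
  c8: stall  regs: r0:Add1,r1:4,r2:Mul2,r3:Add2,r4:Mul1
  c9: stall  regs: r0:Add1,r1:4,r2:Mul2,r3:Add2,r4:Mul1
  c10: CDB Add1=6; stall  regs: r0:6,r1:4,r2:Mul2,r3:Add2,r4:Mul1
  c11: CDB Mul1=28; issue MUL r4<-Mul1  regs: r0:6,r1:4,r2:Mul2,r3:Add2,r4:Mul1
  c12: CDB Mul2=14; issue MUL r2<-Mul2  regs: r0:6,r1:4,r2:Mul2,r3:Add2,r4:Mul1
  c13: CDB Add2=10; issue ADD r3<-Add1  regs: r0:6,r1:4,r2:Mul2,r3:Add1,r4:Mul1
  c14: -  regs: r0:6,r1:4,r2:Mul2,r3:Add1,r4:Mul1
  c15: -  regs: r0:6,r1:4,r2:Mul2,r3:Add1,r4:Mul1
  c16: CDB Add1=20  regs: r0:6,r1:4,r2:Mul2,r3:20,r4:Mul1
  c17: CDB Mul1=56  regs: r0:6,r1:4,r2:Mul2,r3:20,r4:56

STATUS = VALUE 6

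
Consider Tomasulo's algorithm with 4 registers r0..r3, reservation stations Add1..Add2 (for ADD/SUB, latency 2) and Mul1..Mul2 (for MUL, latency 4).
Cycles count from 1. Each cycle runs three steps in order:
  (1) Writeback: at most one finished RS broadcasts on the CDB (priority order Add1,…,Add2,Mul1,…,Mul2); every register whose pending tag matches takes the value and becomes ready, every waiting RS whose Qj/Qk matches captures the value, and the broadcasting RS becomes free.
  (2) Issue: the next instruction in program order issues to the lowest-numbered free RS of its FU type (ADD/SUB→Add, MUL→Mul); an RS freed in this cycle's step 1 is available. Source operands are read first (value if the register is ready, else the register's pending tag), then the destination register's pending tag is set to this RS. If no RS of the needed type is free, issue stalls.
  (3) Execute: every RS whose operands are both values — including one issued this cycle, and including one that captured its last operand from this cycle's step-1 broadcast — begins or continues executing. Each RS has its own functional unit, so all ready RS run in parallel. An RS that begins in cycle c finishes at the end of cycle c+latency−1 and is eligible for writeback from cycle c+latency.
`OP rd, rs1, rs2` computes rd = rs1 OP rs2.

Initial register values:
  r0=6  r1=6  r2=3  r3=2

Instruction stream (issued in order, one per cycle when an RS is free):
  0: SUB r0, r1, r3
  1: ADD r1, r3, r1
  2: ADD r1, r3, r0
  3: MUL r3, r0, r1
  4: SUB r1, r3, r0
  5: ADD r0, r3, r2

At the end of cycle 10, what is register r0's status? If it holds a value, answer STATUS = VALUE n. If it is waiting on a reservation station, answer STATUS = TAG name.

STATUS = TAG Add2

  c1: issue SUB r0<-Add1  regs: r0:Add1,r1:6,r2:3,r3:2
  c2: issue ADD r1<-Add2  regs: r0:Add1,r1:Add2,r2:3,r3:2
  c3: CDB Add1=4; issue ADD r1<-Add1  regs: r0:4,r1:Add1,r2:3,r3:2
  c4: CDB Add2=8; issue MUL r3<-Mul1  regs: r0:4,r1:Add1,r2:3,r3:Mul1
  c5: CDB Add1=6; issue SUB r1<-Add1  regs: r0:4,r1:Add1,r2:3,r3:Mul1
  c6: issue ADD r0<-Add2  regs: r0:Add2,r1:Add1,r2:3,r3:Mul1
  c7: -  regs: r0:Add2,r1:Add1,r2:3,r3:Mul1
  c8: -  regs: r0:Add2,r1:Add1,r2:3,r3:Mul1
  c9: CDB Mul1=24  regs: r0:Add2,r1:Add1,r2:3,r3:24
  c10: -  regs: r0:Add2,r1:Add1,r2:3,r3:24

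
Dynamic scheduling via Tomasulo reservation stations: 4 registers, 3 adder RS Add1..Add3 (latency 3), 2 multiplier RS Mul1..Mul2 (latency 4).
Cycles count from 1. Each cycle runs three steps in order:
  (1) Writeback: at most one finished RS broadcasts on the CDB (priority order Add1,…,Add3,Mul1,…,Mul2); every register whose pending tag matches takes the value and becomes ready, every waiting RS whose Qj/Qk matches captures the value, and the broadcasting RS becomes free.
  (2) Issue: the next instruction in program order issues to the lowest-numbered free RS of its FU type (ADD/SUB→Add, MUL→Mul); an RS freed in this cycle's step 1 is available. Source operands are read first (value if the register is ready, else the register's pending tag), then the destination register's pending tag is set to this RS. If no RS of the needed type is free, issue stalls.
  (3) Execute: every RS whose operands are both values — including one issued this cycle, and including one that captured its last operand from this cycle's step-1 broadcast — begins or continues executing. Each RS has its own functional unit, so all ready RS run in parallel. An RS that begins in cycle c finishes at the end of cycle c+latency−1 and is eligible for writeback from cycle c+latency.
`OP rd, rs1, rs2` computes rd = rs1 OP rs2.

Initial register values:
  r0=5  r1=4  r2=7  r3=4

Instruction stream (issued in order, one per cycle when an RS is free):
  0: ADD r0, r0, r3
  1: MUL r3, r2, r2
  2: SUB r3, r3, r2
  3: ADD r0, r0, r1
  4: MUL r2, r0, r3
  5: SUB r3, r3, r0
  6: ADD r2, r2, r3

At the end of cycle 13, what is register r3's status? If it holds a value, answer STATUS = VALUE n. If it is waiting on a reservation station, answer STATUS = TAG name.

STATUS = VALUE 29

cycle 1: issue ADD r0<-Add1 // r0:Add1,r1:4,r2:7,r3:4
cycle 2: issue MUL r3<-Mul1 // r0:Add1,r1:4,r2:7,r3:Mul1
cycle 3: issue SUB r3<-Add2 // r0:Add1,r1:4,r2:7,r3:Add2
cycle 4: CDB Add1=9; issue ADD r0<-Add1 // r0:Add1,r1:4,r2:7,r3:Add2
cycle 5: issue MUL r2<-Mul2 // r0:Add1,r1:4,r2:Mul2,r3:Add2
cycle 6: CDB Mul1=49; issue SUB r3<-Add3 // r0:Add1,r1:4,r2:Mul2,r3:Add3
cycle 7: CDB Add1=13; issue ADD r2<-Add1 // r0:13,r1:4,r2:Add1,r3:Add3
cycle 8: - // r0:13,r1:4,r2:Add1,r3:Add3
cycle 9: CDB Add2=42 // r0:13,r1:4,r2:Add1,r3:Add3
cycle 10: - // r0:13,r1:4,r2:Add1,r3:Add3
cycle 11: - // r0:13,r1:4,r2:Add1,r3:Add3
cycle 12: CDB Add3=29 // r0:13,r1:4,r2:Add1,r3:29
cycle 13: CDB Mul2=546 // r0:13,r1:4,r2:Add1,r3:29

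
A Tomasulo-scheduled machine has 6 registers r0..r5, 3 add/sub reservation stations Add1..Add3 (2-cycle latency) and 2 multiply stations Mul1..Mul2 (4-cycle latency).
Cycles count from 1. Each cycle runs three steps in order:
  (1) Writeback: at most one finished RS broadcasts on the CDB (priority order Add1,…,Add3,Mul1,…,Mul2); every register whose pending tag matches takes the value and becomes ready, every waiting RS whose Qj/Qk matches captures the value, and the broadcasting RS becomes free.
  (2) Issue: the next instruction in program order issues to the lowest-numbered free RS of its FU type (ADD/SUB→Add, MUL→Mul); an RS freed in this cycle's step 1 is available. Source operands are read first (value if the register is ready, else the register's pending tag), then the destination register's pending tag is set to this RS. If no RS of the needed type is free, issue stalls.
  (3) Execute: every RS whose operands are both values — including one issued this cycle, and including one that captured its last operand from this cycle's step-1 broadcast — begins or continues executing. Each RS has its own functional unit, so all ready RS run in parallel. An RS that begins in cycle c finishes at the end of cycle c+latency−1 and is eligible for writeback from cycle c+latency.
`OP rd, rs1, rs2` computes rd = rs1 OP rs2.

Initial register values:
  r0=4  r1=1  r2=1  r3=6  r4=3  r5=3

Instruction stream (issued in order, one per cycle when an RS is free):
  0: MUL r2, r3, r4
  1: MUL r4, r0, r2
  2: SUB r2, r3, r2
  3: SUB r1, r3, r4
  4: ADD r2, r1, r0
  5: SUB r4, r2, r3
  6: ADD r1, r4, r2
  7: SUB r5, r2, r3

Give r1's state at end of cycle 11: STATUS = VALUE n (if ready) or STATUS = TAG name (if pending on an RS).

  c1: issue MUL r2<-Mul1  regs: r0:4,r1:1,r2:Mul1,r3:6,r4:3,r5:3
  c2: issue MUL r4<-Mul2  regs: r0:4,r1:1,r2:Mul1,r3:6,r4:Mul2,r5:3
  c3: issue SUB r2<-Add1  regs: r0:4,r1:1,r2:Add1,r3:6,r4:Mul2,r5:3
  c4: issue SUB r1<-Add2  regs: r0:4,r1:Add2,r2:Add1,r3:6,r4:Mul2,r5:3
  c5: CDB Mul1=18; issue ADD r2<-Add3  regs: r0:4,r1:Add2,r2:Add3,r3:6,r4:Mul2,r5:3
  c6: stall  regs: r0:4,r1:Add2,r2:Add3,r3:6,r4:Mul2,r5:3
  c7: CDB Add1=-12; issue SUB r4<-Add1  regs: r0:4,r1:Add2,r2:Add3,r3:6,r4:Add1,r5:3
  c8: stall  regs: r0:4,r1:Add2,r2:Add3,r3:6,r4:Add1,r5:3
  c9: CDB Mul2=72; stall  regs: r0:4,r1:Add2,r2:Add3,r3:6,r4:Add1,r5:3
  c10: stall  regs: r0:4,r1:Add2,r2:Add3,r3:6,r4:Add1,r5:3
  c11: CDB Add2=-66; issue ADD r1<-Add2  regs: r0:4,r1:Add2,r2:Add3,r3:6,r4:Add1,r5:3

STATUS = TAG Add2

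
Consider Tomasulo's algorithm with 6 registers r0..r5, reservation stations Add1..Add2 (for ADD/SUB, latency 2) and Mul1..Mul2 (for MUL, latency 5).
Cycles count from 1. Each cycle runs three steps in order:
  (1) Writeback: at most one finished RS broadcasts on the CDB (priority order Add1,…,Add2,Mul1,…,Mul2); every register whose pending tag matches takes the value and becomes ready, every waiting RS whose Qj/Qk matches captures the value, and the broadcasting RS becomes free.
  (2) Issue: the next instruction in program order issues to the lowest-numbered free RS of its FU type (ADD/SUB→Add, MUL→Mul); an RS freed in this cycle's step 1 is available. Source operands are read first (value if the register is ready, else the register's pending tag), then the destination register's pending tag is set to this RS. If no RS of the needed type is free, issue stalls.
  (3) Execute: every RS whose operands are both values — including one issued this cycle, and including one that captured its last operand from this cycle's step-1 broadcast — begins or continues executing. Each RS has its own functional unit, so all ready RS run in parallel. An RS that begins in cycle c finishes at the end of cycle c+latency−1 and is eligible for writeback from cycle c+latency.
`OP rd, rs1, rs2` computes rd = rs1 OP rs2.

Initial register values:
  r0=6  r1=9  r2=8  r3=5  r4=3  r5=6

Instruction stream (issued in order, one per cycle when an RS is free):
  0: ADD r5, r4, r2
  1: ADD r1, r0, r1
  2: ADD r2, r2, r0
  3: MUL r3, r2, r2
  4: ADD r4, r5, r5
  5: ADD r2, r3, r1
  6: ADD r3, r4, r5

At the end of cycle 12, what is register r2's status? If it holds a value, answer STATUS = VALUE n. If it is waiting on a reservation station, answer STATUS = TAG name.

STATUS = VALUE 211

  c1: issue ADD r5<-Add1  regs: r0:6,r1:9,r2:8,r3:5,r4:3,r5:Add1
  c2: issue ADD r1<-Add2  regs: r0:6,r1:Add2,r2:8,r3:5,r4:3,r5:Add1
  c3: CDB Add1=11; issue ADD r2<-Add1  regs: r0:6,r1:Add2,r2:Add1,r3:5,r4:3,r5:11
  c4: CDB Add2=15; issue MUL r3<-Mul1  regs: r0:6,r1:15,r2:Add1,r3:Mul1,r4:3,r5:11
  c5: CDB Add1=14; issue ADD r4<-Add1  regs: r0:6,r1:15,r2:14,r3:Mul1,r4:Add1,r5:11
  c6: issue ADD r2<-Add2  regs: r0:6,r1:15,r2:Add2,r3:Mul1,r4:Add1,r5:11
  c7: CDB Add1=22; issue ADD r3<-Add1  regs: r0:6,r1:15,r2:Add2,r3:Add1,r4:22,r5:11
  c8: -  regs: r0:6,r1:15,r2:Add2,r3:Add1,r4:22,r5:11
  c9: CDB Add1=33  regs: r0:6,r1:15,r2:Add2,r3:33,r4:22,r5:11
  c10: CDB Mul1=196  regs: r0:6,r1:15,r2:Add2,r3:33,r4:22,r5:11
  c11: -  regs: r0:6,r1:15,r2:Add2,r3:33,r4:22,r5:11
  c12: CDB Add2=211  regs: r0:6,r1:15,r2:211,r3:33,r4:22,r5:11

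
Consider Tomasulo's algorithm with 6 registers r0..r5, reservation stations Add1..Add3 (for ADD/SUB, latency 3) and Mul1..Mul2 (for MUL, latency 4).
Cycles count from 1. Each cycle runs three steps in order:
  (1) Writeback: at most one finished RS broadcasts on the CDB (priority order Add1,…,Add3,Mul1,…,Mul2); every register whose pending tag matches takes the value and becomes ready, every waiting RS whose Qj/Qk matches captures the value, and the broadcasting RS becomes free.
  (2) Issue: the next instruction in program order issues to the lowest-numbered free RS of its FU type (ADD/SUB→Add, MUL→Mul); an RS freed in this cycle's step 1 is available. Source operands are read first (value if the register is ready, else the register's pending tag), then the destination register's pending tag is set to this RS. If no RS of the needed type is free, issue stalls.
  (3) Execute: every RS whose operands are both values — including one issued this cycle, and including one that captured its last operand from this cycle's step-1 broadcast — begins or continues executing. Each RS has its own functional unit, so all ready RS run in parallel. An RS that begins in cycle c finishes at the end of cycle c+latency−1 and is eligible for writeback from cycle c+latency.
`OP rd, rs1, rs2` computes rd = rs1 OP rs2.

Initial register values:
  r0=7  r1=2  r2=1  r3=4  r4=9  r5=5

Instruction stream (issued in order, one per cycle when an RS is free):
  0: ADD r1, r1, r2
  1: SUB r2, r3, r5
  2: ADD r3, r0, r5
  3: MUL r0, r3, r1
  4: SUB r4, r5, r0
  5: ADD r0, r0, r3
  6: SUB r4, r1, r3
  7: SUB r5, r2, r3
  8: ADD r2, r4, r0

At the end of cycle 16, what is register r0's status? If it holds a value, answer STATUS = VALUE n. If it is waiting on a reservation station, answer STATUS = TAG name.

cycle 1: issue ADD r1<-Add1 // r0:7,r1:Add1,r2:1,r3:4,r4:9,r5:5
cycle 2: issue SUB r2<-Add2 // r0:7,r1:Add1,r2:Add2,r3:4,r4:9,r5:5
cycle 3: issue ADD r3<-Add3 // r0:7,r1:Add1,r2:Add2,r3:Add3,r4:9,r5:5
cycle 4: CDB Add1=3; issue MUL r0<-Mul1 // r0:Mul1,r1:3,r2:Add2,r3:Add3,r4:9,r5:5
cycle 5: CDB Add2=-1; issue SUB r4<-Add1 // r0:Mul1,r1:3,r2:-1,r3:Add3,r4:Add1,r5:5
cycle 6: CDB Add3=12; issue ADD r0<-Add2 // r0:Add2,r1:3,r2:-1,r3:12,r4:Add1,r5:5
cycle 7: issue SUB r4<-Add3 // r0:Add2,r1:3,r2:-1,r3:12,r4:Add3,r5:5
cycle 8: stall // r0:Add2,r1:3,r2:-1,r3:12,r4:Add3,r5:5
cycle 9: stall // r0:Add2,r1:3,r2:-1,r3:12,r4:Add3,r5:5
cycle 10: CDB Add3=-9; issue SUB r5<-Add3 // r0:Add2,r1:3,r2:-1,r3:12,r4:-9,r5:Add3
cycle 11: CDB Mul1=36; stall // r0:Add2,r1:3,r2:-1,r3:12,r4:-9,r5:Add3
cycle 12: stall // r0:Add2,r1:3,r2:-1,r3:12,r4:-9,r5:Add3
cycle 13: CDB Add3=-13; issue ADD r2<-Add3 // r0:Add2,r1:3,r2:Add3,r3:12,r4:-9,r5:-13
cycle 14: CDB Add1=-31 // r0:Add2,r1:3,r2:Add3,r3:12,r4:-9,r5:-13
cycle 15: CDB Add2=48 // r0:48,r1:3,r2:Add3,r3:12,r4:-9,r5:-13
cycle 16: - // r0:48,r1:3,r2:Add3,r3:12,r4:-9,r5:-13

STATUS = VALUE 48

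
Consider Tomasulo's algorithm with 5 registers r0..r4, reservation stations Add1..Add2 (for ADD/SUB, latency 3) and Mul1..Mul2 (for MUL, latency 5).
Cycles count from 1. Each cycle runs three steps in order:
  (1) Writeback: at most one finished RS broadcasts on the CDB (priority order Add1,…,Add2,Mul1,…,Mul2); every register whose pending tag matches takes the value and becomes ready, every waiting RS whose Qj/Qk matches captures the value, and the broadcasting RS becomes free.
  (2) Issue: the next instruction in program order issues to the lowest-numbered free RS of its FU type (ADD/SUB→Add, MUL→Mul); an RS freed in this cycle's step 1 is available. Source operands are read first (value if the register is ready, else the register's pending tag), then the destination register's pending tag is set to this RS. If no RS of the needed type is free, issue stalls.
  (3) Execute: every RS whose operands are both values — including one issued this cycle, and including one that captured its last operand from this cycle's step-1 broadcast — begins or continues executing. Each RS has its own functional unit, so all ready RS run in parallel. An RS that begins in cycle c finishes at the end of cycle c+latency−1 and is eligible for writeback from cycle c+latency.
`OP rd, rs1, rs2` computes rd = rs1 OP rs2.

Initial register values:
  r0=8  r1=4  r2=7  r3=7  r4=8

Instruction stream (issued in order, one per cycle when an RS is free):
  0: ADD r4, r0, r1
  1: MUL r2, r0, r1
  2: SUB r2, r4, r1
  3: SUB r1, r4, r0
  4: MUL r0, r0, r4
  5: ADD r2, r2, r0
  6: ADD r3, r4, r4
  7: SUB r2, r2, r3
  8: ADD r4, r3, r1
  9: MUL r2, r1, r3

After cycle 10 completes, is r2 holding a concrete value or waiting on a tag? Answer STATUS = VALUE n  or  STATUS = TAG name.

STATUS = TAG Add1

  c1: issue ADD r4<-Add1  regs: r0:8,r1:4,r2:7,r3:7,r4:Add1
  c2: issue MUL r2<-Mul1  regs: r0:8,r1:4,r2:Mul1,r3:7,r4:Add1
  c3: issue SUB r2<-Add2  regs: r0:8,r1:4,r2:Add2,r3:7,r4:Add1
  c4: CDB Add1=12; issue SUB r1<-Add1  regs: r0:8,r1:Add1,r2:Add2,r3:7,r4:12
  c5: issue MUL r0<-Mul2  regs: r0:Mul2,r1:Add1,r2:Add2,r3:7,r4:12
  c6: stall  regs: r0:Mul2,r1:Add1,r2:Add2,r3:7,r4:12
  c7: CDB Add1=4; issue ADD r2<-Add1  regs: r0:Mul2,r1:4,r2:Add1,r3:7,r4:12
  c8: CDB Add2=8; issue ADD r3<-Add2  regs: r0:Mul2,r1:4,r2:Add1,r3:Add2,r4:12
  c9: CDB Mul1=32; stall  regs: r0:Mul2,r1:4,r2:Add1,r3:Add2,r4:12
  c10: CDB Mul2=96; stall  regs: r0:96,r1:4,r2:Add1,r3:Add2,r4:12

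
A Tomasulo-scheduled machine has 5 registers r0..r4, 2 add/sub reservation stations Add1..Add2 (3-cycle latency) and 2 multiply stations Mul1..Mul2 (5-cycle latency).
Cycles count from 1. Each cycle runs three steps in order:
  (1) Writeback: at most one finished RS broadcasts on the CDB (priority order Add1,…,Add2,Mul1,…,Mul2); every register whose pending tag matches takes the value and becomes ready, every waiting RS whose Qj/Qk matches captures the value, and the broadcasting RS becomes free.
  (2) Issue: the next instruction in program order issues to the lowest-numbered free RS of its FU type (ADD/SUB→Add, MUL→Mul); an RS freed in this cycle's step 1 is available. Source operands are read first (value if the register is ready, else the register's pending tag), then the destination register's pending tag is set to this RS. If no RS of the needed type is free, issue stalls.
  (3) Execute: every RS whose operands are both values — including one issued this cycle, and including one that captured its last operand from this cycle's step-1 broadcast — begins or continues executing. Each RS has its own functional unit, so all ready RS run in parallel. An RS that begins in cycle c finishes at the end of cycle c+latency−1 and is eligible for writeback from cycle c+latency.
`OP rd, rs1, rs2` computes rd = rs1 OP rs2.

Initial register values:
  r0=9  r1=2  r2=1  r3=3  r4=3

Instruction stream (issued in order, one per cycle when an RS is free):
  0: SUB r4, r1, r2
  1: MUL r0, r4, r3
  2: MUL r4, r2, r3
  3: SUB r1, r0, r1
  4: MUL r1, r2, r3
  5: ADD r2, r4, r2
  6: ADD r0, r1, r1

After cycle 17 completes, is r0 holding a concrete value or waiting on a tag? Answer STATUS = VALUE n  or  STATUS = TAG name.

cycle 1: issue SUB r4<-Add1 // r0:9,r1:2,r2:1,r3:3,r4:Add1
cycle 2: issue MUL r0<-Mul1 // r0:Mul1,r1:2,r2:1,r3:3,r4:Add1
cycle 3: issue MUL r4<-Mul2 // r0:Mul1,r1:2,r2:1,r3:3,r4:Mul2
cycle 4: CDB Add1=1; issue SUB r1<-Add1 // r0:Mul1,r1:Add1,r2:1,r3:3,r4:Mul2
cycle 5: stall // r0:Mul1,r1:Add1,r2:1,r3:3,r4:Mul2
cycle 6: stall // r0:Mul1,r1:Add1,r2:1,r3:3,r4:Mul2
cycle 7: stall // r0:Mul1,r1:Add1,r2:1,r3:3,r4:Mul2
cycle 8: CDB Mul2=3; issue MUL r1<-Mul2 // r0:Mul1,r1:Mul2,r2:1,r3:3,r4:3
cycle 9: CDB Mul1=3; issue ADD r2<-Add2 // r0:3,r1:Mul2,r2:Add2,r3:3,r4:3
cycle 10: stall // r0:3,r1:Mul2,r2:Add2,r3:3,r4:3
cycle 11: stall // r0:3,r1:Mul2,r2:Add2,r3:3,r4:3
cycle 12: CDB Add1=1; issue ADD r0<-Add1 // r0:Add1,r1:Mul2,r2:Add2,r3:3,r4:3
cycle 13: CDB Add2=4 // r0:Add1,r1:Mul2,r2:4,r3:3,r4:3
cycle 14: CDB Mul2=3 // r0:Add1,r1:3,r2:4,r3:3,r4:3
cycle 15: - // r0:Add1,r1:3,r2:4,r3:3,r4:3
cycle 16: - // r0:Add1,r1:3,r2:4,r3:3,r4:3
cycle 17: CDB Add1=6 // r0:6,r1:3,r2:4,r3:3,r4:3

STATUS = VALUE 6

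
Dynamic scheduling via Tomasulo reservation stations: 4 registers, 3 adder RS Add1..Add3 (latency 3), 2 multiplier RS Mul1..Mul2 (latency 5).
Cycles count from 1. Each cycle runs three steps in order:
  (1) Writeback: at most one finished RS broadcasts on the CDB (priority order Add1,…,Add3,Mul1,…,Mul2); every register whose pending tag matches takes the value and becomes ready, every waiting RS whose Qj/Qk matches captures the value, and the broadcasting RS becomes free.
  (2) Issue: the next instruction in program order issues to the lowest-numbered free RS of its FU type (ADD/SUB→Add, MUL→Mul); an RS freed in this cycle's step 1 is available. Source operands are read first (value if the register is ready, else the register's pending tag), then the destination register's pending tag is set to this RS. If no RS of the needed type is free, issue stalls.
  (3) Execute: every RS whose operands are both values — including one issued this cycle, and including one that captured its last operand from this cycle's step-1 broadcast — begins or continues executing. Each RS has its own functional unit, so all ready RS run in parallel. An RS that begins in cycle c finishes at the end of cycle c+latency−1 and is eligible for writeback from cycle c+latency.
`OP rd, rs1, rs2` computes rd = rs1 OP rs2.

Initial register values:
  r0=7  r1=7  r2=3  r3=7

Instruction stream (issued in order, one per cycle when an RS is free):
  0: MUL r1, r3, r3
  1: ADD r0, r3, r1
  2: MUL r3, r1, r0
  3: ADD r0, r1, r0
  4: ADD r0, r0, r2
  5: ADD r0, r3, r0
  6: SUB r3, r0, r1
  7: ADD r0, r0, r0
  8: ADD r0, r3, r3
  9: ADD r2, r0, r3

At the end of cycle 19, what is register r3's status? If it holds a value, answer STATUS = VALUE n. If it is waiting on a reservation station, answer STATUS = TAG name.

  c1: issue MUL r1<-Mul1  regs: r0:7,r1:Mul1,r2:3,r3:7
  c2: issue ADD r0<-Add1  regs: r0:Add1,r1:Mul1,r2:3,r3:7
  c3: issue MUL r3<-Mul2  regs: r0:Add1,r1:Mul1,r2:3,r3:Mul2
  c4: issue ADD r0<-Add2  regs: r0:Add2,r1:Mul1,r2:3,r3:Mul2
  c5: issue ADD r0<-Add3  regs: r0:Add3,r1:Mul1,r2:3,r3:Mul2
  c6: CDB Mul1=49; stall  regs: r0:Add3,r1:49,r2:3,r3:Mul2
  c7: stall  regs: r0:Add3,r1:49,r2:3,r3:Mul2
  c8: stall  regs: r0:Add3,r1:49,r2:3,r3:Mul2
  c9: CDB Add1=56; issue ADD r0<-Add1  regs: r0:Add1,r1:49,r2:3,r3:Mul2
  c10: stall  regs: r0:Add1,r1:49,r2:3,r3:Mul2
  c11: stall  regs: r0:Add1,r1:49,r2:3,r3:Mul2
  c12: CDB Add2=105; issue SUB r3<-Add2  regs: r0:Add1,r1:49,r2:3,r3:Add2
  c13: stall  regs: r0:Add1,r1:49,r2:3,r3:Add2
  c14: CDB Mul2=2744; stall  regs: r0:Add1,r1:49,r2:3,r3:Add2
  c15: CDB Add3=108; issue ADD r0<-Add3  regs: r0:Add3,r1:49,r2:3,r3:Add2
  c16: stall  regs: r0:Add3,r1:49,r2:3,r3:Add2
  c17: stall  regs: r0:Add3,r1:49,r2:3,r3:Add2
  c18: CDB Add1=2852; issue ADD r0<-Add1  regs: r0:Add1,r1:49,r2:3,r3:Add2
  c19: stall  regs: r0:Add1,r1:49,r2:3,r3:Add2

STATUS = TAG Add2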